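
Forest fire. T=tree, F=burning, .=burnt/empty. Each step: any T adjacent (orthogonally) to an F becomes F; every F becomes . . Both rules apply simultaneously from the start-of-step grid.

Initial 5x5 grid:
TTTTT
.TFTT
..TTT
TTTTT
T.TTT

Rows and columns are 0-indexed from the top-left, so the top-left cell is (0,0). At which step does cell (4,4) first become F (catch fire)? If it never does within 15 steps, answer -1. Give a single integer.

Step 1: cell (4,4)='T' (+4 fires, +1 burnt)
Step 2: cell (4,4)='T' (+5 fires, +4 burnt)
Step 3: cell (4,4)='T' (+6 fires, +5 burnt)
Step 4: cell (4,4)='T' (+3 fires, +6 burnt)
Step 5: cell (4,4)='F' (+2 fires, +3 burnt)
  -> target ignites at step 5
Step 6: cell (4,4)='.' (+0 fires, +2 burnt)
  fire out at step 6

5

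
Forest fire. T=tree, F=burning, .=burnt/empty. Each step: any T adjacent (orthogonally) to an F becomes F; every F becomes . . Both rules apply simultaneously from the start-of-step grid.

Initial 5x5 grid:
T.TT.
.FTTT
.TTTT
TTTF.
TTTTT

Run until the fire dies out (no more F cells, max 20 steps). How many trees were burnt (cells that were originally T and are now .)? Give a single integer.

Answer: 17

Derivation:
Step 1: +5 fires, +2 burnt (F count now 5)
Step 2: +7 fires, +5 burnt (F count now 7)
Step 3: +4 fires, +7 burnt (F count now 4)
Step 4: +1 fires, +4 burnt (F count now 1)
Step 5: +0 fires, +1 burnt (F count now 0)
Fire out after step 5
Initially T: 18, now '.': 24
Total burnt (originally-T cells now '.'): 17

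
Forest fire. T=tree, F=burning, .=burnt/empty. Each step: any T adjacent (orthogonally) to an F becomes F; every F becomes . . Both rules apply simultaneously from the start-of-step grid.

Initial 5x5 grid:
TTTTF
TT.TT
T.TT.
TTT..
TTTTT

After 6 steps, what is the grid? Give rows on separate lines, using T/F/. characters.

Step 1: 2 trees catch fire, 1 burn out
  TTTF.
  TT.TF
  T.TT.
  TTT..
  TTTTT
Step 2: 2 trees catch fire, 2 burn out
  TTF..
  TT.F.
  T.TT.
  TTT..
  TTTTT
Step 3: 2 trees catch fire, 2 burn out
  TF...
  TT...
  T.TF.
  TTT..
  TTTTT
Step 4: 3 trees catch fire, 2 burn out
  F....
  TF...
  T.F..
  TTT..
  TTTTT
Step 5: 2 trees catch fire, 3 burn out
  .....
  F....
  T....
  TTF..
  TTTTT
Step 6: 3 trees catch fire, 2 burn out
  .....
  .....
  F....
  TF...
  TTFTT

.....
.....
F....
TF...
TTFTT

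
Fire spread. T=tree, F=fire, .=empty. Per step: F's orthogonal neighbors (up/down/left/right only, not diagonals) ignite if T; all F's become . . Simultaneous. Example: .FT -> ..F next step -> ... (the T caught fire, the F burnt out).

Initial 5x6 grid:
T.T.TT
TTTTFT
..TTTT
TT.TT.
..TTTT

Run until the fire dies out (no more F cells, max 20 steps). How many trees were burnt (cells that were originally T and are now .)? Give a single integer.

Answer: 19

Derivation:
Step 1: +4 fires, +1 burnt (F count now 4)
Step 2: +5 fires, +4 burnt (F count now 5)
Step 3: +5 fires, +5 burnt (F count now 5)
Step 4: +3 fires, +5 burnt (F count now 3)
Step 5: +2 fires, +3 burnt (F count now 2)
Step 6: +0 fires, +2 burnt (F count now 0)
Fire out after step 6
Initially T: 21, now '.': 28
Total burnt (originally-T cells now '.'): 19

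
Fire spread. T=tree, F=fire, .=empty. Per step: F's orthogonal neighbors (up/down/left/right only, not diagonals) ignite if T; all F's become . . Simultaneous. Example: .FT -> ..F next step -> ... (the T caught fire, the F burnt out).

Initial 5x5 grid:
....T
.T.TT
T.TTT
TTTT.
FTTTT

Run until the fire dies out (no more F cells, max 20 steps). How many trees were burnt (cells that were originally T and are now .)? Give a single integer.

Answer: 15

Derivation:
Step 1: +2 fires, +1 burnt (F count now 2)
Step 2: +3 fires, +2 burnt (F count now 3)
Step 3: +2 fires, +3 burnt (F count now 2)
Step 4: +3 fires, +2 burnt (F count now 3)
Step 5: +1 fires, +3 burnt (F count now 1)
Step 6: +2 fires, +1 burnt (F count now 2)
Step 7: +1 fires, +2 burnt (F count now 1)
Step 8: +1 fires, +1 burnt (F count now 1)
Step 9: +0 fires, +1 burnt (F count now 0)
Fire out after step 9
Initially T: 16, now '.': 24
Total burnt (originally-T cells now '.'): 15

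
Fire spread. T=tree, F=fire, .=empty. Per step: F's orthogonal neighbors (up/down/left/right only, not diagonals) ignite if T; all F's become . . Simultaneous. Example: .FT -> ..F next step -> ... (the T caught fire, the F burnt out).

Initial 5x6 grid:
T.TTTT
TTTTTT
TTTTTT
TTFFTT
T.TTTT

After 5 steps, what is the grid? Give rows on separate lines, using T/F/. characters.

Step 1: 6 trees catch fire, 2 burn out
  T.TTTT
  TTTTTT
  TTFFTT
  TF..FT
  T.FFTT
Step 2: 7 trees catch fire, 6 burn out
  T.TTTT
  TTFFTT
  TF..FT
  F....F
  T...FT
Step 3: 8 trees catch fire, 7 burn out
  T.FFTT
  TF..FT
  F....F
  ......
  F....F
Step 4: 3 trees catch fire, 8 burn out
  T...FT
  F....F
  ......
  ......
  ......
Step 5: 2 trees catch fire, 3 burn out
  F....F
  ......
  ......
  ......
  ......

F....F
......
......
......
......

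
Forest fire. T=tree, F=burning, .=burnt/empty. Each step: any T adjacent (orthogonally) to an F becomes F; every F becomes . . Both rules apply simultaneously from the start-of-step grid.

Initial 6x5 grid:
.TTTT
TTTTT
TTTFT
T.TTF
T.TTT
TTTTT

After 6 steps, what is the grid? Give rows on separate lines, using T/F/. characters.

Step 1: 5 trees catch fire, 2 burn out
  .TTTT
  TTTFT
  TTF.F
  T.TF.
  T.TTF
  TTTTT
Step 2: 7 trees catch fire, 5 burn out
  .TTFT
  TTF.F
  TF...
  T.F..
  T.TF.
  TTTTF
Step 3: 6 trees catch fire, 7 burn out
  .TF.F
  TF...
  F....
  T....
  T.F..
  TTTF.
Step 4: 4 trees catch fire, 6 burn out
  .F...
  F....
  .....
  F....
  T....
  TTF..
Step 5: 2 trees catch fire, 4 burn out
  .....
  .....
  .....
  .....
  F....
  TF...
Step 6: 1 trees catch fire, 2 burn out
  .....
  .....
  .....
  .....
  .....
  F....

.....
.....
.....
.....
.....
F....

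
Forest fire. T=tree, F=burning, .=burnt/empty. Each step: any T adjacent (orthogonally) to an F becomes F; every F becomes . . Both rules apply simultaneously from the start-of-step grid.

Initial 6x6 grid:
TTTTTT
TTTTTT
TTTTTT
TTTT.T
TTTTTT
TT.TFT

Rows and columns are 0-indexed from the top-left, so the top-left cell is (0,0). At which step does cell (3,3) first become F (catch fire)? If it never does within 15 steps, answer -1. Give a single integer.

Step 1: cell (3,3)='T' (+3 fires, +1 burnt)
Step 2: cell (3,3)='T' (+2 fires, +3 burnt)
Step 3: cell (3,3)='F' (+3 fires, +2 burnt)
  -> target ignites at step 3
Step 4: cell (3,3)='.' (+4 fires, +3 burnt)
Step 5: cell (3,3)='.' (+7 fires, +4 burnt)
Step 6: cell (3,3)='.' (+7 fires, +7 burnt)
Step 7: cell (3,3)='.' (+4 fires, +7 burnt)
Step 8: cell (3,3)='.' (+2 fires, +4 burnt)
Step 9: cell (3,3)='.' (+1 fires, +2 burnt)
Step 10: cell (3,3)='.' (+0 fires, +1 burnt)
  fire out at step 10

3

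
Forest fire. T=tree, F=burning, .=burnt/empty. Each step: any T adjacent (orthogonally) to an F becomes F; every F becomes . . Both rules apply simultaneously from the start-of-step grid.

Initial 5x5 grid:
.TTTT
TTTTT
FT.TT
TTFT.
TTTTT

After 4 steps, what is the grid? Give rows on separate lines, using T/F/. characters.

Step 1: 6 trees catch fire, 2 burn out
  .TTTT
  FTTTT
  .F.TT
  FF.F.
  TTFTT
Step 2: 5 trees catch fire, 6 burn out
  .TTTT
  .FTTT
  ...FT
  .....
  FF.FT
Step 3: 5 trees catch fire, 5 burn out
  .FTTT
  ..FFT
  ....F
  .....
  ....F
Step 4: 3 trees catch fire, 5 burn out
  ..FFT
  ....F
  .....
  .....
  .....

..FFT
....F
.....
.....
.....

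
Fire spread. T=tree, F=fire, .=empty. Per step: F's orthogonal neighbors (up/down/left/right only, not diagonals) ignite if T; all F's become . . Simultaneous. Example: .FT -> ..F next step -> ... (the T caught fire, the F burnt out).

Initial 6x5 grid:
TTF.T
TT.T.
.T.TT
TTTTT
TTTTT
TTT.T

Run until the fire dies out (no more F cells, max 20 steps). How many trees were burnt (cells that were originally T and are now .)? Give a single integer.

Answer: 22

Derivation:
Step 1: +1 fires, +1 burnt (F count now 1)
Step 2: +2 fires, +1 burnt (F count now 2)
Step 3: +2 fires, +2 burnt (F count now 2)
Step 4: +1 fires, +2 burnt (F count now 1)
Step 5: +3 fires, +1 burnt (F count now 3)
Step 6: +4 fires, +3 burnt (F count now 4)
Step 7: +5 fires, +4 burnt (F count now 5)
Step 8: +3 fires, +5 burnt (F count now 3)
Step 9: +1 fires, +3 burnt (F count now 1)
Step 10: +0 fires, +1 burnt (F count now 0)
Fire out after step 10
Initially T: 23, now '.': 29
Total burnt (originally-T cells now '.'): 22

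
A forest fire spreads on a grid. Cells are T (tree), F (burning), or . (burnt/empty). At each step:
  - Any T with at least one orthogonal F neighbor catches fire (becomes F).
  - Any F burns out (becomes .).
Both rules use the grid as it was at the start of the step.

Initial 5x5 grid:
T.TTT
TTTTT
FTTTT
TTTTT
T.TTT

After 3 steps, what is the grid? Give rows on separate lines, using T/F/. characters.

Step 1: 3 trees catch fire, 1 burn out
  T.TTT
  FTTTT
  .FTTT
  FTTTT
  T.TTT
Step 2: 5 trees catch fire, 3 burn out
  F.TTT
  .FTTT
  ..FTT
  .FTTT
  F.TTT
Step 3: 3 trees catch fire, 5 burn out
  ..TTT
  ..FTT
  ...FT
  ..FTT
  ..TTT

..TTT
..FTT
...FT
..FTT
..TTT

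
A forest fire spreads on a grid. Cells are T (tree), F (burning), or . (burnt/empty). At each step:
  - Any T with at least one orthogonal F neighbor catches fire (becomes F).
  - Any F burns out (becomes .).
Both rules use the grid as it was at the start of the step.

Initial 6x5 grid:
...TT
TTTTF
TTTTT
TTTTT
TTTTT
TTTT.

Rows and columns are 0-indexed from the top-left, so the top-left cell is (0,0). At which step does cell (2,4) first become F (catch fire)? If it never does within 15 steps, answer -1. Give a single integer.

Step 1: cell (2,4)='F' (+3 fires, +1 burnt)
  -> target ignites at step 1
Step 2: cell (2,4)='.' (+4 fires, +3 burnt)
Step 3: cell (2,4)='.' (+4 fires, +4 burnt)
Step 4: cell (2,4)='.' (+4 fires, +4 burnt)
Step 5: cell (2,4)='.' (+4 fires, +4 burnt)
Step 6: cell (2,4)='.' (+3 fires, +4 burnt)
Step 7: cell (2,4)='.' (+2 fires, +3 burnt)
Step 8: cell (2,4)='.' (+1 fires, +2 burnt)
Step 9: cell (2,4)='.' (+0 fires, +1 burnt)
  fire out at step 9

1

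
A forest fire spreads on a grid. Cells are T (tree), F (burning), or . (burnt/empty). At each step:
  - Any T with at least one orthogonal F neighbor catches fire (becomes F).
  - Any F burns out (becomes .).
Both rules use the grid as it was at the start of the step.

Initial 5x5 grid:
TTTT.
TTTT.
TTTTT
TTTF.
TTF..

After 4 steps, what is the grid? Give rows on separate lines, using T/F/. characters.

Step 1: 3 trees catch fire, 2 burn out
  TTTT.
  TTTT.
  TTTFT
  TTF..
  TF...
Step 2: 5 trees catch fire, 3 burn out
  TTTT.
  TTTF.
  TTF.F
  TF...
  F....
Step 3: 4 trees catch fire, 5 burn out
  TTTF.
  TTF..
  TF...
  F....
  .....
Step 4: 3 trees catch fire, 4 burn out
  TTF..
  TF...
  F....
  .....
  .....

TTF..
TF...
F....
.....
.....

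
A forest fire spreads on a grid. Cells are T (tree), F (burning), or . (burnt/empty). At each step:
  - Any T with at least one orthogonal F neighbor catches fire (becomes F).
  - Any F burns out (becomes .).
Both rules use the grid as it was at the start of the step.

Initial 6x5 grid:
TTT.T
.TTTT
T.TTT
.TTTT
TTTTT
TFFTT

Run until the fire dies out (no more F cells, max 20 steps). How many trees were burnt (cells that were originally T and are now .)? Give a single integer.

Step 1: +4 fires, +2 burnt (F count now 4)
Step 2: +5 fires, +4 burnt (F count now 5)
Step 3: +3 fires, +5 burnt (F count now 3)
Step 4: +3 fires, +3 burnt (F count now 3)
Step 5: +4 fires, +3 burnt (F count now 4)
Step 6: +2 fires, +4 burnt (F count now 2)
Step 7: +2 fires, +2 burnt (F count now 2)
Step 8: +0 fires, +2 burnt (F count now 0)
Fire out after step 8
Initially T: 24, now '.': 29
Total burnt (originally-T cells now '.'): 23

Answer: 23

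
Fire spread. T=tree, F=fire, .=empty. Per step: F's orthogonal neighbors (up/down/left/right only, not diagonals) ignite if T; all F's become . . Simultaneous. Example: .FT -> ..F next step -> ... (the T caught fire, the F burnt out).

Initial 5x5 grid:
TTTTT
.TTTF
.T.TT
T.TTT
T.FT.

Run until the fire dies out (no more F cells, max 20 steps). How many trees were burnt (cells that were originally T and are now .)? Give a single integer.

Step 1: +5 fires, +2 burnt (F count now 5)
Step 2: +5 fires, +5 burnt (F count now 5)
Step 3: +2 fires, +5 burnt (F count now 2)
Step 4: +2 fires, +2 burnt (F count now 2)
Step 5: +1 fires, +2 burnt (F count now 1)
Step 6: +0 fires, +1 burnt (F count now 0)
Fire out after step 6
Initially T: 17, now '.': 23
Total burnt (originally-T cells now '.'): 15

Answer: 15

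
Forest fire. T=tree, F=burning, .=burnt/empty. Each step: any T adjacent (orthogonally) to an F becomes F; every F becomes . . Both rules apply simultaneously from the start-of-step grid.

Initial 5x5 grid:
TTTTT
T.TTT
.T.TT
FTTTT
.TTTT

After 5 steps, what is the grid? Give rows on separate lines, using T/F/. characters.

Step 1: 1 trees catch fire, 1 burn out
  TTTTT
  T.TTT
  .T.TT
  .FTTT
  .TTTT
Step 2: 3 trees catch fire, 1 burn out
  TTTTT
  T.TTT
  .F.TT
  ..FTT
  .FTTT
Step 3: 2 trees catch fire, 3 burn out
  TTTTT
  T.TTT
  ...TT
  ...FT
  ..FTT
Step 4: 3 trees catch fire, 2 burn out
  TTTTT
  T.TTT
  ...FT
  ....F
  ...FT
Step 5: 3 trees catch fire, 3 burn out
  TTTTT
  T.TFT
  ....F
  .....
  ....F

TTTTT
T.TFT
....F
.....
....F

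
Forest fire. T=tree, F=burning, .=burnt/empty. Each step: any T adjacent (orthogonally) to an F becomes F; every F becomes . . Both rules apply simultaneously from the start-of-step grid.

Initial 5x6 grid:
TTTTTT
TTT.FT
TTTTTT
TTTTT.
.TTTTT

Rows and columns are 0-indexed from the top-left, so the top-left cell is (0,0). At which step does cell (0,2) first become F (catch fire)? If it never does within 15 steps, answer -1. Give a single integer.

Step 1: cell (0,2)='T' (+3 fires, +1 burnt)
Step 2: cell (0,2)='T' (+5 fires, +3 burnt)
Step 3: cell (0,2)='F' (+4 fires, +5 burnt)
  -> target ignites at step 3
Step 4: cell (0,2)='.' (+6 fires, +4 burnt)
Step 5: cell (0,2)='.' (+5 fires, +6 burnt)
Step 6: cell (0,2)='.' (+3 fires, +5 burnt)
Step 7: cell (0,2)='.' (+0 fires, +3 burnt)
  fire out at step 7

3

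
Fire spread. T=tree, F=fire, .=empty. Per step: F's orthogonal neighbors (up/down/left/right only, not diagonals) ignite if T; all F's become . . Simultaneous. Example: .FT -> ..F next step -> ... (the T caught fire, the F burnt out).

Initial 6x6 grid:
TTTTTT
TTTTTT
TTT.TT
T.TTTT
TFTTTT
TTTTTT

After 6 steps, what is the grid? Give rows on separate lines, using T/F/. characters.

Step 1: 3 trees catch fire, 1 burn out
  TTTTTT
  TTTTTT
  TTT.TT
  T.TTTT
  F.FTTT
  TFTTTT
Step 2: 5 trees catch fire, 3 burn out
  TTTTTT
  TTTTTT
  TTT.TT
  F.FTTT
  ...FTT
  F.FTTT
Step 3: 5 trees catch fire, 5 burn out
  TTTTTT
  TTTTTT
  FTF.TT
  ...FTT
  ....FT
  ...FTT
Step 4: 6 trees catch fire, 5 burn out
  TTTTTT
  FTFTTT
  .F..TT
  ....FT
  .....F
  ....FT
Step 5: 7 trees catch fire, 6 burn out
  FTFTTT
  .F.FTT
  ....FT
  .....F
  ......
  .....F
Step 6: 4 trees catch fire, 7 burn out
  .F.FTT
  ....FT
  .....F
  ......
  ......
  ......

.F.FTT
....FT
.....F
......
......
......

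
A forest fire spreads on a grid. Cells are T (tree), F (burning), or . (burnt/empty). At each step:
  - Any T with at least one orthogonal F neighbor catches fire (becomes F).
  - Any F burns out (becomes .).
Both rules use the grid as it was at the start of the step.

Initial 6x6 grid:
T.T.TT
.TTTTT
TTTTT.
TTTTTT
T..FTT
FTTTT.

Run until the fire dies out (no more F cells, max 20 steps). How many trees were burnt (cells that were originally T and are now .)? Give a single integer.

Answer: 26

Derivation:
Step 1: +5 fires, +2 burnt (F count now 5)
Step 2: +7 fires, +5 burnt (F count now 7)
Step 3: +6 fires, +7 burnt (F count now 6)
Step 4: +3 fires, +6 burnt (F count now 3)
Step 5: +4 fires, +3 burnt (F count now 4)
Step 6: +1 fires, +4 burnt (F count now 1)
Step 7: +0 fires, +1 burnt (F count now 0)
Fire out after step 7
Initially T: 27, now '.': 35
Total burnt (originally-T cells now '.'): 26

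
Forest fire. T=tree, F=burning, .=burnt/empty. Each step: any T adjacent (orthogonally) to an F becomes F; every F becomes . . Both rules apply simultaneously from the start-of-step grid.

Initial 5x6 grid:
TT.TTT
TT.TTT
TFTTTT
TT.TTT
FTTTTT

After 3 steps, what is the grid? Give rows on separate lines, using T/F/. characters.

Step 1: 6 trees catch fire, 2 burn out
  TT.TTT
  TF.TTT
  F.FTTT
  FF.TTT
  .FTTTT
Step 2: 4 trees catch fire, 6 burn out
  TF.TTT
  F..TTT
  ...FTT
  ...TTT
  ..FTTT
Step 3: 5 trees catch fire, 4 burn out
  F..TTT
  ...FTT
  ....FT
  ...FTT
  ...FTT

F..TTT
...FTT
....FT
...FTT
...FTT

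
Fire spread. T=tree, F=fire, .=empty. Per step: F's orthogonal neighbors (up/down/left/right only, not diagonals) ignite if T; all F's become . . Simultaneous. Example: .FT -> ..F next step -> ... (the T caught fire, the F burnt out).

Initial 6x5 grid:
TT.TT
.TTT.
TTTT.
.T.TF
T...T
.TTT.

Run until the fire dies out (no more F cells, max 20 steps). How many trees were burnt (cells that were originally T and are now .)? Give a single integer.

Answer: 14

Derivation:
Step 1: +2 fires, +1 burnt (F count now 2)
Step 2: +1 fires, +2 burnt (F count now 1)
Step 3: +2 fires, +1 burnt (F count now 2)
Step 4: +3 fires, +2 burnt (F count now 3)
Step 5: +4 fires, +3 burnt (F count now 4)
Step 6: +1 fires, +4 burnt (F count now 1)
Step 7: +1 fires, +1 burnt (F count now 1)
Step 8: +0 fires, +1 burnt (F count now 0)
Fire out after step 8
Initially T: 18, now '.': 26
Total burnt (originally-T cells now '.'): 14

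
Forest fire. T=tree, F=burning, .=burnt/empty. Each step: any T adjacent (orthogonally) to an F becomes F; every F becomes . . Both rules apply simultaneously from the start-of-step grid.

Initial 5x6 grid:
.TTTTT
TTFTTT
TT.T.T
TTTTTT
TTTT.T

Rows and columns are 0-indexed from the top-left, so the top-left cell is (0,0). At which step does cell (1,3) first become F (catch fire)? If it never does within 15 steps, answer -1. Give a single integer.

Step 1: cell (1,3)='F' (+3 fires, +1 burnt)
  -> target ignites at step 1
Step 2: cell (1,3)='.' (+6 fires, +3 burnt)
Step 3: cell (1,3)='.' (+5 fires, +6 burnt)
Step 4: cell (1,3)='.' (+7 fires, +5 burnt)
Step 5: cell (1,3)='.' (+3 fires, +7 burnt)
Step 6: cell (1,3)='.' (+1 fires, +3 burnt)
Step 7: cell (1,3)='.' (+0 fires, +1 burnt)
  fire out at step 7

1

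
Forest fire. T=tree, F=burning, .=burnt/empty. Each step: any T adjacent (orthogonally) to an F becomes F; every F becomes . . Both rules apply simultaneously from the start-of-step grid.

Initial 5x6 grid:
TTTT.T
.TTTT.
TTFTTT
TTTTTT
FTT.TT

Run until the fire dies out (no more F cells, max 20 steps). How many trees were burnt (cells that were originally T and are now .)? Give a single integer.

Answer: 23

Derivation:
Step 1: +6 fires, +2 burnt (F count now 6)
Step 2: +8 fires, +6 burnt (F count now 8)
Step 3: +5 fires, +8 burnt (F count now 5)
Step 4: +3 fires, +5 burnt (F count now 3)
Step 5: +1 fires, +3 burnt (F count now 1)
Step 6: +0 fires, +1 burnt (F count now 0)
Fire out after step 6
Initially T: 24, now '.': 29
Total burnt (originally-T cells now '.'): 23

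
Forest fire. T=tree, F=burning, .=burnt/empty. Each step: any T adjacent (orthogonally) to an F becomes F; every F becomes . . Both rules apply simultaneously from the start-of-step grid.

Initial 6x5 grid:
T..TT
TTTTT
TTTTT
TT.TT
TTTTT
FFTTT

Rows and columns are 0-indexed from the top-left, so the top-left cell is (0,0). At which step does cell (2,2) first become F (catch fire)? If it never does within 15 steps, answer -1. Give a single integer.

Step 1: cell (2,2)='T' (+3 fires, +2 burnt)
Step 2: cell (2,2)='T' (+4 fires, +3 burnt)
Step 3: cell (2,2)='T' (+4 fires, +4 burnt)
Step 4: cell (2,2)='F' (+5 fires, +4 burnt)
  -> target ignites at step 4
Step 5: cell (2,2)='.' (+4 fires, +5 burnt)
Step 6: cell (2,2)='.' (+2 fires, +4 burnt)
Step 7: cell (2,2)='.' (+2 fires, +2 burnt)
Step 8: cell (2,2)='.' (+1 fires, +2 burnt)
Step 9: cell (2,2)='.' (+0 fires, +1 burnt)
  fire out at step 9

4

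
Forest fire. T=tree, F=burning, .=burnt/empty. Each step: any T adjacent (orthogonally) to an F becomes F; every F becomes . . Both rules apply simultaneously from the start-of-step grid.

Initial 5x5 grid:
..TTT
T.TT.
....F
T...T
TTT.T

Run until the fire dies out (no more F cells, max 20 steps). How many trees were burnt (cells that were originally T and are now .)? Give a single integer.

Step 1: +1 fires, +1 burnt (F count now 1)
Step 2: +1 fires, +1 burnt (F count now 1)
Step 3: +0 fires, +1 burnt (F count now 0)
Fire out after step 3
Initially T: 12, now '.': 15
Total burnt (originally-T cells now '.'): 2

Answer: 2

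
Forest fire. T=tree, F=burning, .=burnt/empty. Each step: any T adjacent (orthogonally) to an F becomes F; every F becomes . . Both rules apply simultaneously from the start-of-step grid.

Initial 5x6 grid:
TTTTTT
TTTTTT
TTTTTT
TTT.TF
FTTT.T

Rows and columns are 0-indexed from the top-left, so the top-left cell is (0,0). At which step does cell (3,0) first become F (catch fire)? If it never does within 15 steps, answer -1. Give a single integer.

Step 1: cell (3,0)='F' (+5 fires, +2 burnt)
  -> target ignites at step 1
Step 2: cell (3,0)='.' (+5 fires, +5 burnt)
Step 3: cell (3,0)='.' (+7 fires, +5 burnt)
Step 4: cell (3,0)='.' (+5 fires, +7 burnt)
Step 5: cell (3,0)='.' (+3 fires, +5 burnt)
Step 6: cell (3,0)='.' (+1 fires, +3 burnt)
Step 7: cell (3,0)='.' (+0 fires, +1 burnt)
  fire out at step 7

1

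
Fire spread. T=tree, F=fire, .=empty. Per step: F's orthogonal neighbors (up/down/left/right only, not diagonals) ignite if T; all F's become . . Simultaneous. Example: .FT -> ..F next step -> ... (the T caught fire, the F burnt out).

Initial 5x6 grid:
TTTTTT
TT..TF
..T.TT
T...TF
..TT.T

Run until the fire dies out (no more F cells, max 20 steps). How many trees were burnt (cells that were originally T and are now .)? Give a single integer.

Step 1: +5 fires, +2 burnt (F count now 5)
Step 2: +2 fires, +5 burnt (F count now 2)
Step 3: +1 fires, +2 burnt (F count now 1)
Step 4: +1 fires, +1 burnt (F count now 1)
Step 5: +1 fires, +1 burnt (F count now 1)
Step 6: +2 fires, +1 burnt (F count now 2)
Step 7: +1 fires, +2 burnt (F count now 1)
Step 8: +0 fires, +1 burnt (F count now 0)
Fire out after step 8
Initially T: 17, now '.': 26
Total burnt (originally-T cells now '.'): 13

Answer: 13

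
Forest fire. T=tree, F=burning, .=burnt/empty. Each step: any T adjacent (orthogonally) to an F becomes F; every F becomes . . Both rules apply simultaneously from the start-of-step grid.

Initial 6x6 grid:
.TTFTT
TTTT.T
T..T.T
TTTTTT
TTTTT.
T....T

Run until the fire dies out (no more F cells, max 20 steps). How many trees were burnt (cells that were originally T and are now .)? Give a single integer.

Step 1: +3 fires, +1 burnt (F count now 3)
Step 2: +4 fires, +3 burnt (F count now 4)
Step 3: +3 fires, +4 burnt (F count now 3)
Step 4: +5 fires, +3 burnt (F count now 5)
Step 5: +5 fires, +5 burnt (F count now 5)
Step 6: +2 fires, +5 burnt (F count now 2)
Step 7: +1 fires, +2 burnt (F count now 1)
Step 8: +1 fires, +1 burnt (F count now 1)
Step 9: +0 fires, +1 burnt (F count now 0)
Fire out after step 9
Initially T: 25, now '.': 35
Total burnt (originally-T cells now '.'): 24

Answer: 24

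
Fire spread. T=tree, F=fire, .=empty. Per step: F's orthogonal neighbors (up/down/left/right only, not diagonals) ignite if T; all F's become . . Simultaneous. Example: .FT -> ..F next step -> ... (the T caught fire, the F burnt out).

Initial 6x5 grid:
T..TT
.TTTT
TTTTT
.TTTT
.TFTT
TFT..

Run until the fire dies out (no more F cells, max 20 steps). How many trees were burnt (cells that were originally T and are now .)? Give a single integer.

Step 1: +5 fires, +2 burnt (F count now 5)
Step 2: +4 fires, +5 burnt (F count now 4)
Step 3: +4 fires, +4 burnt (F count now 4)
Step 4: +4 fires, +4 burnt (F count now 4)
Step 5: +2 fires, +4 burnt (F count now 2)
Step 6: +1 fires, +2 burnt (F count now 1)
Step 7: +0 fires, +1 burnt (F count now 0)
Fire out after step 7
Initially T: 21, now '.': 29
Total burnt (originally-T cells now '.'): 20

Answer: 20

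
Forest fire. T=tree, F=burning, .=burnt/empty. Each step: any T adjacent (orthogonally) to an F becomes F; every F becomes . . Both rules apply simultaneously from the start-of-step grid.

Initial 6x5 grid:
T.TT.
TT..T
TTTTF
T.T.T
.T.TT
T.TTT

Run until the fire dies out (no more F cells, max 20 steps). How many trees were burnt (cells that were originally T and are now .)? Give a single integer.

Answer: 16

Derivation:
Step 1: +3 fires, +1 burnt (F count now 3)
Step 2: +2 fires, +3 burnt (F count now 2)
Step 3: +4 fires, +2 burnt (F count now 4)
Step 4: +3 fires, +4 burnt (F count now 3)
Step 5: +3 fires, +3 burnt (F count now 3)
Step 6: +1 fires, +3 burnt (F count now 1)
Step 7: +0 fires, +1 burnt (F count now 0)
Fire out after step 7
Initially T: 20, now '.': 26
Total burnt (originally-T cells now '.'): 16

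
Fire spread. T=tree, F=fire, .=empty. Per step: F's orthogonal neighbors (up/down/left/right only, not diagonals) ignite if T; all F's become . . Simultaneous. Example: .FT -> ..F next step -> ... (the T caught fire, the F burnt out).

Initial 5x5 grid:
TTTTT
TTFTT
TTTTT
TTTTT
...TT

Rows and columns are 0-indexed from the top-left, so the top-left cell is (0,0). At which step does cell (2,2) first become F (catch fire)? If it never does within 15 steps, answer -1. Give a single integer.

Step 1: cell (2,2)='F' (+4 fires, +1 burnt)
  -> target ignites at step 1
Step 2: cell (2,2)='.' (+7 fires, +4 burnt)
Step 3: cell (2,2)='.' (+6 fires, +7 burnt)
Step 4: cell (2,2)='.' (+3 fires, +6 burnt)
Step 5: cell (2,2)='.' (+1 fires, +3 burnt)
Step 6: cell (2,2)='.' (+0 fires, +1 burnt)
  fire out at step 6

1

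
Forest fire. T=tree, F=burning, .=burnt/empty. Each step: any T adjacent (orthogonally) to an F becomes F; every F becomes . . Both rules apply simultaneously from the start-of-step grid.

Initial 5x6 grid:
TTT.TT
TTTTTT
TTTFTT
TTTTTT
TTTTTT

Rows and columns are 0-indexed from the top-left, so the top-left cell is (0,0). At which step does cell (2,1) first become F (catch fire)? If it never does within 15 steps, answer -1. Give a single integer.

Step 1: cell (2,1)='T' (+4 fires, +1 burnt)
Step 2: cell (2,1)='F' (+7 fires, +4 burnt)
  -> target ignites at step 2
Step 3: cell (2,1)='.' (+9 fires, +7 burnt)
Step 4: cell (2,1)='.' (+6 fires, +9 burnt)
Step 5: cell (2,1)='.' (+2 fires, +6 burnt)
Step 6: cell (2,1)='.' (+0 fires, +2 burnt)
  fire out at step 6

2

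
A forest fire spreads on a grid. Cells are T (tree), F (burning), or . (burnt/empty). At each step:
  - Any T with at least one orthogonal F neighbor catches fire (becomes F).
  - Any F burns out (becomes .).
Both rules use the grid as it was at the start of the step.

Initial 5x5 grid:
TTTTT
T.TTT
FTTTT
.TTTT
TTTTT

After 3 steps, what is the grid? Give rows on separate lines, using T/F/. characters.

Step 1: 2 trees catch fire, 1 burn out
  TTTTT
  F.TTT
  .FTTT
  .TTTT
  TTTTT
Step 2: 3 trees catch fire, 2 burn out
  FTTTT
  ..TTT
  ..FTT
  .FTTT
  TTTTT
Step 3: 5 trees catch fire, 3 burn out
  .FTTT
  ..FTT
  ...FT
  ..FTT
  TFTTT

.FTTT
..FTT
...FT
..FTT
TFTTT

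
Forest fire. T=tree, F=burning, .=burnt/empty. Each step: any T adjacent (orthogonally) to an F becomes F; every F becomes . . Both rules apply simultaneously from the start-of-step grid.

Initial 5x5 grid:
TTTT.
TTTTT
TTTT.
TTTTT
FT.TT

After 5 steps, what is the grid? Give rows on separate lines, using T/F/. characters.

Step 1: 2 trees catch fire, 1 burn out
  TTTT.
  TTTTT
  TTTT.
  FTTTT
  .F.TT
Step 2: 2 trees catch fire, 2 burn out
  TTTT.
  TTTTT
  FTTT.
  .FTTT
  ...TT
Step 3: 3 trees catch fire, 2 burn out
  TTTT.
  FTTTT
  .FTT.
  ..FTT
  ...TT
Step 4: 4 trees catch fire, 3 burn out
  FTTT.
  .FTTT
  ..FT.
  ...FT
  ...TT
Step 5: 5 trees catch fire, 4 burn out
  .FTT.
  ..FTT
  ...F.
  ....F
  ...FT

.FTT.
..FTT
...F.
....F
...FT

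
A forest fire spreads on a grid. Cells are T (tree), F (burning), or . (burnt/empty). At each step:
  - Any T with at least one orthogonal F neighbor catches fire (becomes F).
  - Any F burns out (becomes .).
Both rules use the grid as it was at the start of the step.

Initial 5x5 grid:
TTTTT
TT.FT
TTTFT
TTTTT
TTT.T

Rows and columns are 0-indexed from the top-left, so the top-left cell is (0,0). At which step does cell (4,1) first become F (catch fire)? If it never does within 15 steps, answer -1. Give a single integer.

Step 1: cell (4,1)='T' (+5 fires, +2 burnt)
Step 2: cell (4,1)='T' (+5 fires, +5 burnt)
Step 3: cell (4,1)='T' (+6 fires, +5 burnt)
Step 4: cell (4,1)='F' (+4 fires, +6 burnt)
  -> target ignites at step 4
Step 5: cell (4,1)='.' (+1 fires, +4 burnt)
Step 6: cell (4,1)='.' (+0 fires, +1 burnt)
  fire out at step 6

4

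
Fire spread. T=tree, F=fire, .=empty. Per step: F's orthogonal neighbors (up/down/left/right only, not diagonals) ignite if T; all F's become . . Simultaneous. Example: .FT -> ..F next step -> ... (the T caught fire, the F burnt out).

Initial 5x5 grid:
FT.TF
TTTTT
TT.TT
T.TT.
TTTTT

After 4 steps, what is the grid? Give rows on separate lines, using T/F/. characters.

Step 1: 4 trees catch fire, 2 burn out
  .F.F.
  FTTTF
  TT.TT
  T.TT.
  TTTTT
Step 2: 4 trees catch fire, 4 burn out
  .....
  .FTF.
  FT.TF
  T.TT.
  TTTTT
Step 3: 4 trees catch fire, 4 burn out
  .....
  ..F..
  .F.F.
  F.TT.
  TTTTT
Step 4: 2 trees catch fire, 4 burn out
  .....
  .....
  .....
  ..TF.
  FTTTT

.....
.....
.....
..TF.
FTTTT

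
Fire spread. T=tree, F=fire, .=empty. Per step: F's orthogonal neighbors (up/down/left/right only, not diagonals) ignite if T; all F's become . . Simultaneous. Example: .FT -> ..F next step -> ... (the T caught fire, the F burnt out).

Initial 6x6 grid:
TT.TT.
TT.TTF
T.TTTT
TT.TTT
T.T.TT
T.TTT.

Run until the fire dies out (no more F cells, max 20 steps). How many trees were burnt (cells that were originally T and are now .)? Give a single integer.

Step 1: +2 fires, +1 burnt (F count now 2)
Step 2: +4 fires, +2 burnt (F count now 4)
Step 3: +4 fires, +4 burnt (F count now 4)
Step 4: +3 fires, +4 burnt (F count now 3)
Step 5: +1 fires, +3 burnt (F count now 1)
Step 6: +1 fires, +1 burnt (F count now 1)
Step 7: +1 fires, +1 burnt (F count now 1)
Step 8: +1 fires, +1 burnt (F count now 1)
Step 9: +0 fires, +1 burnt (F count now 0)
Fire out after step 9
Initially T: 26, now '.': 27
Total burnt (originally-T cells now '.'): 17

Answer: 17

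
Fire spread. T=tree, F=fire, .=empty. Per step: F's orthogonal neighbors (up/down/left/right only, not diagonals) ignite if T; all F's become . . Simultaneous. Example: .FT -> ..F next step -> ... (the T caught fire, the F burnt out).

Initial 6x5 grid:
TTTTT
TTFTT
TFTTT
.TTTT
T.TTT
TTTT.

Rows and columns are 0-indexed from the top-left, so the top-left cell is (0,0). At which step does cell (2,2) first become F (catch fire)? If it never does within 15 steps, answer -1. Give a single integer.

Step 1: cell (2,2)='F' (+6 fires, +2 burnt)
  -> target ignites at step 1
Step 2: cell (2,2)='.' (+6 fires, +6 burnt)
Step 3: cell (2,2)='.' (+5 fires, +6 burnt)
Step 4: cell (2,2)='.' (+3 fires, +5 burnt)
Step 5: cell (2,2)='.' (+3 fires, +3 burnt)
Step 6: cell (2,2)='.' (+1 fires, +3 burnt)
Step 7: cell (2,2)='.' (+1 fires, +1 burnt)
Step 8: cell (2,2)='.' (+0 fires, +1 burnt)
  fire out at step 8

1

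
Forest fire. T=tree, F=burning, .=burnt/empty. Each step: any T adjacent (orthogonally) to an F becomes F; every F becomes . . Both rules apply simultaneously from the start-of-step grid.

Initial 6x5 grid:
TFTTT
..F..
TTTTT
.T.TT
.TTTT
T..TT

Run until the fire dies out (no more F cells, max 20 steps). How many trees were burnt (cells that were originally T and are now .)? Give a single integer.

Step 1: +3 fires, +2 burnt (F count now 3)
Step 2: +3 fires, +3 burnt (F count now 3)
Step 3: +5 fires, +3 burnt (F count now 5)
Step 4: +3 fires, +5 burnt (F count now 3)
Step 5: +3 fires, +3 burnt (F count now 3)
Step 6: +1 fires, +3 burnt (F count now 1)
Step 7: +0 fires, +1 burnt (F count now 0)
Fire out after step 7
Initially T: 19, now '.': 29
Total burnt (originally-T cells now '.'): 18

Answer: 18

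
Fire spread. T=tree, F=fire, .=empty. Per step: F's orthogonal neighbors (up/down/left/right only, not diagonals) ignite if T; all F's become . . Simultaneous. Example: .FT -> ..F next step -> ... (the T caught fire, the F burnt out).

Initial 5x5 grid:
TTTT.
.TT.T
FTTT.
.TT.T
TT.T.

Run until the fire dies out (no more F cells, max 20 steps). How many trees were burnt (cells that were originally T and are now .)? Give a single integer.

Step 1: +1 fires, +1 burnt (F count now 1)
Step 2: +3 fires, +1 burnt (F count now 3)
Step 3: +5 fires, +3 burnt (F count now 5)
Step 4: +3 fires, +5 burnt (F count now 3)
Step 5: +1 fires, +3 burnt (F count now 1)
Step 6: +0 fires, +1 burnt (F count now 0)
Fire out after step 6
Initially T: 16, now '.': 22
Total burnt (originally-T cells now '.'): 13

Answer: 13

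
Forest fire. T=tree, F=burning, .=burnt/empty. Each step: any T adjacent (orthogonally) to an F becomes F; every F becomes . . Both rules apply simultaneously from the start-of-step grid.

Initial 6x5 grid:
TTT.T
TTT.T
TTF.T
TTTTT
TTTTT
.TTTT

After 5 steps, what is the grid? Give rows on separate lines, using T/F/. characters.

Step 1: 3 trees catch fire, 1 burn out
  TTT.T
  TTF.T
  TF..T
  TTFTT
  TTTTT
  .TTTT
Step 2: 6 trees catch fire, 3 burn out
  TTF.T
  TF..T
  F...T
  TF.FT
  TTFTT
  .TTTT
Step 3: 7 trees catch fire, 6 burn out
  TF..T
  F...T
  ....T
  F...F
  TF.FT
  .TFTT
Step 4: 6 trees catch fire, 7 burn out
  F...T
  ....T
  ....F
  .....
  F...F
  .F.FT
Step 5: 2 trees catch fire, 6 burn out
  ....T
  ....F
  .....
  .....
  .....
  ....F

....T
....F
.....
.....
.....
....F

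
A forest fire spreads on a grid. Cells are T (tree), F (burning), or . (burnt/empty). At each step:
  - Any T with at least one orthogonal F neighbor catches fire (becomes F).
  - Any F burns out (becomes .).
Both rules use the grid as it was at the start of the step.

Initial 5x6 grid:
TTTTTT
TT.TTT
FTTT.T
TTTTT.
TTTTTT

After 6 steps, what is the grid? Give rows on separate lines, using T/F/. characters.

Step 1: 3 trees catch fire, 1 burn out
  TTTTTT
  FT.TTT
  .FTT.T
  FTTTT.
  TTTTTT
Step 2: 5 trees catch fire, 3 burn out
  FTTTTT
  .F.TTT
  ..FT.T
  .FTTT.
  FTTTTT
Step 3: 4 trees catch fire, 5 burn out
  .FTTTT
  ...TTT
  ...F.T
  ..FTT.
  .FTTTT
Step 4: 4 trees catch fire, 4 burn out
  ..FTTT
  ...FTT
  .....T
  ...FT.
  ..FTTT
Step 5: 4 trees catch fire, 4 burn out
  ...FTT
  ....FT
  .....T
  ....F.
  ...FTT
Step 6: 3 trees catch fire, 4 burn out
  ....FT
  .....F
  .....T
  ......
  ....FT

....FT
.....F
.....T
......
....FT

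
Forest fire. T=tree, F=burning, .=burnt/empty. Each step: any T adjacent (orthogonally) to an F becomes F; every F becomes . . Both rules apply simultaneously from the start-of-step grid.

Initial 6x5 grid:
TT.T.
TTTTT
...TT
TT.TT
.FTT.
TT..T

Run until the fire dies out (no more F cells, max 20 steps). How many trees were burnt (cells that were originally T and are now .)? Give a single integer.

Answer: 18

Derivation:
Step 1: +3 fires, +1 burnt (F count now 3)
Step 2: +3 fires, +3 burnt (F count now 3)
Step 3: +1 fires, +3 burnt (F count now 1)
Step 4: +2 fires, +1 burnt (F count now 2)
Step 5: +2 fires, +2 burnt (F count now 2)
Step 6: +3 fires, +2 burnt (F count now 3)
Step 7: +1 fires, +3 burnt (F count now 1)
Step 8: +2 fires, +1 burnt (F count now 2)
Step 9: +1 fires, +2 burnt (F count now 1)
Step 10: +0 fires, +1 burnt (F count now 0)
Fire out after step 10
Initially T: 19, now '.': 29
Total burnt (originally-T cells now '.'): 18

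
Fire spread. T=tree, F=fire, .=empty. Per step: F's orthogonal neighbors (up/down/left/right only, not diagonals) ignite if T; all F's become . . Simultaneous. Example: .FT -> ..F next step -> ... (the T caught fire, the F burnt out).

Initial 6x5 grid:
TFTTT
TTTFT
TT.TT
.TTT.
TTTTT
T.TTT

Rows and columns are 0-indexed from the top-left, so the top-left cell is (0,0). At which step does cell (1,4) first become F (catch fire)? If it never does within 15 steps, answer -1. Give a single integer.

Step 1: cell (1,4)='F' (+7 fires, +2 burnt)
  -> target ignites at step 1
Step 2: cell (1,4)='.' (+5 fires, +7 burnt)
Step 3: cell (1,4)='.' (+4 fires, +5 burnt)
Step 4: cell (1,4)='.' (+4 fires, +4 burnt)
Step 5: cell (1,4)='.' (+3 fires, +4 burnt)
Step 6: cell (1,4)='.' (+1 fires, +3 burnt)
Step 7: cell (1,4)='.' (+0 fires, +1 burnt)
  fire out at step 7

1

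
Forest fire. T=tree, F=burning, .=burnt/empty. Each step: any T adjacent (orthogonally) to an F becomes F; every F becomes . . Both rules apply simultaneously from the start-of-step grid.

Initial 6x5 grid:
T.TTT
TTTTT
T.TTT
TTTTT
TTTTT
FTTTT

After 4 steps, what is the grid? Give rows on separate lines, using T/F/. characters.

Step 1: 2 trees catch fire, 1 burn out
  T.TTT
  TTTTT
  T.TTT
  TTTTT
  FTTTT
  .FTTT
Step 2: 3 trees catch fire, 2 burn out
  T.TTT
  TTTTT
  T.TTT
  FTTTT
  .FTTT
  ..FTT
Step 3: 4 trees catch fire, 3 burn out
  T.TTT
  TTTTT
  F.TTT
  .FTTT
  ..FTT
  ...FT
Step 4: 4 trees catch fire, 4 burn out
  T.TTT
  FTTTT
  ..TTT
  ..FTT
  ...FT
  ....F

T.TTT
FTTTT
..TTT
..FTT
...FT
....F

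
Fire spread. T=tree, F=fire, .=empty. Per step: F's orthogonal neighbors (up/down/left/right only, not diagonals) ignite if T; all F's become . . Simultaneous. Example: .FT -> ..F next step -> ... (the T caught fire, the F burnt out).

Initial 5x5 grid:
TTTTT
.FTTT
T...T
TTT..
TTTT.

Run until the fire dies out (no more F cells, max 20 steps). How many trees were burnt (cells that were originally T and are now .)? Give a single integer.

Step 1: +2 fires, +1 burnt (F count now 2)
Step 2: +3 fires, +2 burnt (F count now 3)
Step 3: +2 fires, +3 burnt (F count now 2)
Step 4: +2 fires, +2 burnt (F count now 2)
Step 5: +0 fires, +2 burnt (F count now 0)
Fire out after step 5
Initially T: 17, now '.': 17
Total burnt (originally-T cells now '.'): 9

Answer: 9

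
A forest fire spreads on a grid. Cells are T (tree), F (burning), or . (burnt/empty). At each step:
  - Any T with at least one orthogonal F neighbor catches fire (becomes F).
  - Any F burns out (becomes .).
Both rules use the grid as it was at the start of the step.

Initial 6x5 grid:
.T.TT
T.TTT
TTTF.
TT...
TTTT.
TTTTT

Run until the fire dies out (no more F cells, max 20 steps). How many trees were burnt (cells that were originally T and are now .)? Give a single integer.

Step 1: +2 fires, +1 burnt (F count now 2)
Step 2: +4 fires, +2 burnt (F count now 4)
Step 3: +3 fires, +4 burnt (F count now 3)
Step 4: +3 fires, +3 burnt (F count now 3)
Step 5: +3 fires, +3 burnt (F count now 3)
Step 6: +3 fires, +3 burnt (F count now 3)
Step 7: +1 fires, +3 burnt (F count now 1)
Step 8: +1 fires, +1 burnt (F count now 1)
Step 9: +0 fires, +1 burnt (F count now 0)
Fire out after step 9
Initially T: 21, now '.': 29
Total burnt (originally-T cells now '.'): 20

Answer: 20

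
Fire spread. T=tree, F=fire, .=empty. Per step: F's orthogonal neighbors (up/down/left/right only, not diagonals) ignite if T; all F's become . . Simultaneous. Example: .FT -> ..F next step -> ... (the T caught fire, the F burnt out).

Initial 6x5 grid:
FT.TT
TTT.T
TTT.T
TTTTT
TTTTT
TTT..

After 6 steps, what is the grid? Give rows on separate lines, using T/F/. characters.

Step 1: 2 trees catch fire, 1 burn out
  .F.TT
  FTT.T
  TTT.T
  TTTTT
  TTTTT
  TTT..
Step 2: 2 trees catch fire, 2 burn out
  ...TT
  .FT.T
  FTT.T
  TTTTT
  TTTTT
  TTT..
Step 3: 3 trees catch fire, 2 burn out
  ...TT
  ..F.T
  .FT.T
  FTTTT
  TTTTT
  TTT..
Step 4: 3 trees catch fire, 3 burn out
  ...TT
  ....T
  ..F.T
  .FTTT
  FTTTT
  TTT..
Step 5: 3 trees catch fire, 3 burn out
  ...TT
  ....T
  ....T
  ..FTT
  .FTTT
  FTT..
Step 6: 3 trees catch fire, 3 burn out
  ...TT
  ....T
  ....T
  ...FT
  ..FTT
  .FT..

...TT
....T
....T
...FT
..FTT
.FT..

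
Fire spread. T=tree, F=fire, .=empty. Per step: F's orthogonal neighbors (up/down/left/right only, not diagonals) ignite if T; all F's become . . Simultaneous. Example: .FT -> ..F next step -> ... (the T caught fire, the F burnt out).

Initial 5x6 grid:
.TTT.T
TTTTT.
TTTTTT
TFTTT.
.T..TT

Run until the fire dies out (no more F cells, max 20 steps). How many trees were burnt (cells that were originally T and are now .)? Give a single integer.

Answer: 21

Derivation:
Step 1: +4 fires, +1 burnt (F count now 4)
Step 2: +4 fires, +4 burnt (F count now 4)
Step 3: +5 fires, +4 burnt (F count now 5)
Step 4: +4 fires, +5 burnt (F count now 4)
Step 5: +4 fires, +4 burnt (F count now 4)
Step 6: +0 fires, +4 burnt (F count now 0)
Fire out after step 6
Initially T: 22, now '.': 29
Total burnt (originally-T cells now '.'): 21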